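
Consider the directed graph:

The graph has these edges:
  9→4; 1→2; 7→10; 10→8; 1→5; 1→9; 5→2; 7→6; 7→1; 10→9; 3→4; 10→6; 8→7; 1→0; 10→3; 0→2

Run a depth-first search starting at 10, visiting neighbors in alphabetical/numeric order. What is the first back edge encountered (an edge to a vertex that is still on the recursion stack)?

7→10

DFS from 10 (visiting neighbors in alphabetical/numeric order); mark gray on enter, black on exit:
10 gray
  3 gray
    4 gray
    4 black
  3 black
  6 gray
  6 black
  8 gray
    7 gray
      1 gray
        0 gray
          2 gray
          2 black
        0 black
        1→2: 2 black — skip
        5 gray
          5→2: 2 black — skip
        5 black
        9 gray
          9→4: 4 black — skip
        9 black
      1 black
      7→6: 6 black — skip
      7→10: 10 is gray → back edge
First back edge: 7 → 10.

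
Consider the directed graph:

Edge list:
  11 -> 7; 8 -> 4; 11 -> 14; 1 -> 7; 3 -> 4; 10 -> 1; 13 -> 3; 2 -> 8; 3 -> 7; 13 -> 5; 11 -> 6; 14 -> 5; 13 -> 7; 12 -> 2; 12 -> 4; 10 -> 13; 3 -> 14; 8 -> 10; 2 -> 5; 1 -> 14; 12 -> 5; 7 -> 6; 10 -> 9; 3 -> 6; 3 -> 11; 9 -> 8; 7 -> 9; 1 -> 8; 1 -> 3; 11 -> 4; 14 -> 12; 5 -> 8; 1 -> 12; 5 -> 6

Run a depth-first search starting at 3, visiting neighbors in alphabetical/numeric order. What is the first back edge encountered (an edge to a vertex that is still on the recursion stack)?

1→3

DFS from 3 (visiting neighbors in alphabetical/numeric order); mark gray on enter, black on exit:
3 gray
  4 gray
  4 black
  6 gray
  6 black
  7 gray
    7→6: 6 black — skip
    9 gray
      8 gray
        8→4: 4 black — skip
        10 gray
          1 gray
            1→3: 3 is gray → back edge
First back edge: 1 → 3.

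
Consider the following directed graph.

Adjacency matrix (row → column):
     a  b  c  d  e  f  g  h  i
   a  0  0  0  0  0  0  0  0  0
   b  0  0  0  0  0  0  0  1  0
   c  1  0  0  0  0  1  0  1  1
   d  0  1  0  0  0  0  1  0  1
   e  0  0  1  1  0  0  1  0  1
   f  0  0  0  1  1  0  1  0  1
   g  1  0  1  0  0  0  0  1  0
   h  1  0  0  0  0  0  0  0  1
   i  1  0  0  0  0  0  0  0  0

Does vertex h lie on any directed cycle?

h lies on a cycle iff there is a path from h back to itself.
Exploring from h, it never reaches itself; equivalently, its strongly connected component is a singleton.

No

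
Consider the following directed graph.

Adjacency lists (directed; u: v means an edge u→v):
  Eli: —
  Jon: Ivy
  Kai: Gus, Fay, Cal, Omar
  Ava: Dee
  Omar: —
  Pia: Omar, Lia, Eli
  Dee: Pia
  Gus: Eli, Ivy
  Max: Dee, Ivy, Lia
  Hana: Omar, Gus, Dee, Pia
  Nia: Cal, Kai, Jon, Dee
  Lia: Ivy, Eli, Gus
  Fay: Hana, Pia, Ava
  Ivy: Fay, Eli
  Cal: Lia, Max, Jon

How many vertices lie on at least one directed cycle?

A vertex is on a directed cycle iff it belongs to a strongly connected component of size ≥ 2 (or has a self-loop).
The vertices on cycles are {Ava, Dee, Fay, Gus, Ivy, Lia, Pia, Hana} — 8 in total.

8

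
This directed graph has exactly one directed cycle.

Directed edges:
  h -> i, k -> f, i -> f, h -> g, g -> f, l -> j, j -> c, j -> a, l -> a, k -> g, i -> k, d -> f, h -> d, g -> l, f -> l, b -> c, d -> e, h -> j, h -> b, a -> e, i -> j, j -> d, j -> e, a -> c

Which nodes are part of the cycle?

d, f, j, l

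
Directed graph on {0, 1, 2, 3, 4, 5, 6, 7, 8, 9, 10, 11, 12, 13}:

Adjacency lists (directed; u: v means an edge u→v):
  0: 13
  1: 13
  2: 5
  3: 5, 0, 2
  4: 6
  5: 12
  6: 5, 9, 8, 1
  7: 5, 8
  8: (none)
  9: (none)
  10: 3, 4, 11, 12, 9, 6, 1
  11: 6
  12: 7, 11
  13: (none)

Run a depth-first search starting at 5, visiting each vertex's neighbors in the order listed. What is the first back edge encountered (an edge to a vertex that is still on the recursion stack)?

7→5

DFS from 5 (visiting each vertex's neighbors in the order listed); mark gray on enter, black on exit:
5 gray
  12 gray
    7 gray
      7→5: 5 is gray → back edge
First back edge: 7 → 5.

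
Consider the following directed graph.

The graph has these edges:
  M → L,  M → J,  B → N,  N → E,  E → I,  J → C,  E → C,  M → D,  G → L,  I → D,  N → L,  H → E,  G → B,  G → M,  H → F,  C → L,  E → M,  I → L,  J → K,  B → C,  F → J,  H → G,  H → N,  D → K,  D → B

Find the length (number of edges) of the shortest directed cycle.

For each vertex v, BFS finds the shortest path from v back to v.
The shortest such closed walk is E → M → D → B → N → E, length 5.

5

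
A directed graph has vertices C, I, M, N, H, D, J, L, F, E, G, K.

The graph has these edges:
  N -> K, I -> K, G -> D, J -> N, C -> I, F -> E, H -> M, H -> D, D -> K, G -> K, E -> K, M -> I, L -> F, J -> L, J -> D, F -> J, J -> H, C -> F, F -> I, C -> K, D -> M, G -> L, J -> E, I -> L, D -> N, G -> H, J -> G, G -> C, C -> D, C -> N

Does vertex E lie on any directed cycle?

No

E lies on a cycle iff there is a path from E back to itself.
Exploring from E, it never reaches itself; equivalently, its strongly connected component is a singleton.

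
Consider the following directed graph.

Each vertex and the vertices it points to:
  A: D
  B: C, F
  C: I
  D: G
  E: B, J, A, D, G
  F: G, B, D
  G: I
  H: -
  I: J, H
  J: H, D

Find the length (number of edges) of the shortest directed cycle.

For each vertex v, BFS finds the shortest path from v back to v.
The shortest such closed walk is B → F → B, length 2.

2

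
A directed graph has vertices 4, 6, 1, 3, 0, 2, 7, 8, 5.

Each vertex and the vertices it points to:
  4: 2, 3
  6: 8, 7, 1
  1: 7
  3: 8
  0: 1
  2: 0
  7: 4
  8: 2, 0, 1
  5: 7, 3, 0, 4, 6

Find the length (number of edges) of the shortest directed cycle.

For each vertex v, BFS finds the shortest path from v back to v.
The shortest such closed walk is 4 → 2 → 0 → 1 → 7 → 4, length 5.

5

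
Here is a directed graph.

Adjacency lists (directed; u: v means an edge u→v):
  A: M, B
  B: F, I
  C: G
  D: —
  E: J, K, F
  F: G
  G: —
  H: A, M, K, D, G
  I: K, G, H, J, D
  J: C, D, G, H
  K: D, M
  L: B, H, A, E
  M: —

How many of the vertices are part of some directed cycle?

A vertex is on a directed cycle iff it belongs to a strongly connected component of size ≥ 2 (or has a self-loop).
The vertices on cycles are {A, B, H, I, J} — 5 in total.

5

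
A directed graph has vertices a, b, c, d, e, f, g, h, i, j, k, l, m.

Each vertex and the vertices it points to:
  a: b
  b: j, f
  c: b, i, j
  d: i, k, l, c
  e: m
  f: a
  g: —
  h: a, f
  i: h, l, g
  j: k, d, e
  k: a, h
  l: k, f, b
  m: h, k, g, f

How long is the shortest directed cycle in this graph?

For each vertex v, BFS finds the shortest path from v back to v.
The shortest such closed walk is d → c → j → d, length 3.

3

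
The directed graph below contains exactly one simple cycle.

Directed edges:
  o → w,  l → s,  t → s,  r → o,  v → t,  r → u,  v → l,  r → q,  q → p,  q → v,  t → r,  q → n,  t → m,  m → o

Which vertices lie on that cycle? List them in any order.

DFS with gray/black marking from t:
t gray
  s gray
  s black
  r gray
    u gray
    u black
    o gray
      w gray
      w black
    o black
    q gray
      n gray
      n black
      p gray
      p black
      v gray
        v→t: t is gray → back edge
Back edge closes the cycle t → r → q → v → t; its vertices are {q, r, t, v}.

q, r, t, v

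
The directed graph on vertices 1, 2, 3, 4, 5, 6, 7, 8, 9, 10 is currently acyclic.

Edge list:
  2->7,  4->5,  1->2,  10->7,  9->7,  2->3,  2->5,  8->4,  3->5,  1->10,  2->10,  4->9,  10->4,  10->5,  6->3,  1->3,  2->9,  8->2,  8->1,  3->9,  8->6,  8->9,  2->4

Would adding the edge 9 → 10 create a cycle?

Yes

Adding 9→10 creates a cycle iff 10 can already reach 9.
Path from 10: 10 → 4 → 9.
So 10 → … → 9 → 10 is a cycle.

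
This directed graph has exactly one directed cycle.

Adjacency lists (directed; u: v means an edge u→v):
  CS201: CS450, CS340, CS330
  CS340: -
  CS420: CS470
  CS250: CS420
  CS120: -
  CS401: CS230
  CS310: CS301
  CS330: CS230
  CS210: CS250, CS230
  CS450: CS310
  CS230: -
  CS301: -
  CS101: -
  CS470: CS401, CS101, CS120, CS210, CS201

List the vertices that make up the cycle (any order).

CS210, CS250, CS420, CS470

DFS with gray/black marking from CS470:
CS470 gray
  CS401 gray
    CS230 gray
    CS230 black
  CS401 black
  CS101 gray
  CS101 black
  CS120 gray
  CS120 black
  CS210 gray
    CS250 gray
      CS420 gray
        CS420→CS470: CS470 is gray → back edge
Back edge closes the cycle CS470 → CS210 → CS250 → CS420 → CS470; its vertices are {CS210, CS250, CS420, CS470}.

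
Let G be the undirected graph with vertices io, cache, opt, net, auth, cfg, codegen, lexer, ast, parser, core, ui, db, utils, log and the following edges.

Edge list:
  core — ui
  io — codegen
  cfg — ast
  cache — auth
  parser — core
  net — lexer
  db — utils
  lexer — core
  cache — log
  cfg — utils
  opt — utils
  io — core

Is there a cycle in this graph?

No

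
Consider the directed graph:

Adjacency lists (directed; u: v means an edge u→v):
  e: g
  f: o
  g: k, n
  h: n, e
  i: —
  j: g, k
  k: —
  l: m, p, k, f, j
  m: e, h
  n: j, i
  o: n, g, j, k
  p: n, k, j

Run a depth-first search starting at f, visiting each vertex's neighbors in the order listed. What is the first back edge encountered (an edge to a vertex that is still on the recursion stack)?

DFS from f (visiting each vertex's neighbors in the order listed); mark gray on enter, black on exit:
f gray
  o gray
    n gray
      j gray
        g gray
          k gray
          k black
          g→n: n is gray → back edge
First back edge: g → n.

g->n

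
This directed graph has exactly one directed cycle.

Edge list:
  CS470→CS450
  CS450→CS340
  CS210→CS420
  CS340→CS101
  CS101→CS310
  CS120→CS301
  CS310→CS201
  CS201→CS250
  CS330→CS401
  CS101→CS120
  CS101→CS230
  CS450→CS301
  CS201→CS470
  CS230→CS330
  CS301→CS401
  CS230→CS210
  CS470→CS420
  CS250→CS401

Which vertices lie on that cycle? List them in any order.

CS101, CS201, CS310, CS340, CS450, CS470

DFS with gray/black marking from CS101:
CS101 gray
  CS230 gray
    CS210 gray
      CS420 gray
      CS420 black
    CS210 black
    CS330 gray
      CS401 gray
      CS401 black
    CS330 black
  CS230 black
  CS310 gray
    CS201 gray
      CS470 gray
        CS470→CS420: CS420 black — skip
        CS450 gray
          CS340 gray
            CS340→CS101: CS101 is gray → back edge
Back edge closes the cycle CS101 → CS310 → CS201 → CS470 → CS450 → CS340 → CS101; its vertices are {CS101, CS201, CS310, CS340, CS450, CS470}.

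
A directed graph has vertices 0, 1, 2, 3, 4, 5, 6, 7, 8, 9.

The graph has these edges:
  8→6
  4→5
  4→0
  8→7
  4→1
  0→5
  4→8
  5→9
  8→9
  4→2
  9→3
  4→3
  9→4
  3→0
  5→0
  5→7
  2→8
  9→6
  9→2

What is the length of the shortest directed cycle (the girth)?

2

For each vertex v, BFS finds the shortest path from v back to v.
The shortest such closed walk is 5 → 0 → 5, length 2.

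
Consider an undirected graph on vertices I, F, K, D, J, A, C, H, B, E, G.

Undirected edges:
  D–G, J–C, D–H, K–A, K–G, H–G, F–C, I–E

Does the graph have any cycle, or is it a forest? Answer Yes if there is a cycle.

Yes

DFS, tracking each vertex's parent; an edge to a visited non-parent vertex closes a cycle.
Start from I:
visit I (parent –)
  visit E (parent I)
    E–I: parent, skip
visit F (parent –)
  visit C (parent F)
    C–F: parent, skip
    visit J (parent C)
      J–C: parent, skip
visit K (parent –)
  visit G (parent K)
    visit D (parent G)
      visit H (parent D)
        H–G: G visited and ≠ parent → cycle
Cycle: G – D – H – G.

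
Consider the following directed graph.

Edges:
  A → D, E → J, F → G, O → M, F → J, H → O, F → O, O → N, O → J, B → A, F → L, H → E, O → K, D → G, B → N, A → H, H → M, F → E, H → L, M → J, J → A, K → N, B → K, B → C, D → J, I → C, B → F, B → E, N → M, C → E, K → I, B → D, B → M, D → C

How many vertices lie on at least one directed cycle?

11

A vertex is on a directed cycle iff it belongs to a strongly connected component of size ≥ 2 (or has a self-loop).
The vertices on cycles are {A, C, D, E, H, I, J, K, M, N, O} — 11 in total.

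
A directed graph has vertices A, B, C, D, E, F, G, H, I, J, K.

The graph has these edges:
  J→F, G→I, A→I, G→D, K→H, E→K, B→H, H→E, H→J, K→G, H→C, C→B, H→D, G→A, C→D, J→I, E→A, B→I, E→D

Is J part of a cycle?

No

J lies on a cycle iff there is a path from J back to itself.
Exploring from J, it never reaches itself; equivalently, its strongly connected component is a singleton.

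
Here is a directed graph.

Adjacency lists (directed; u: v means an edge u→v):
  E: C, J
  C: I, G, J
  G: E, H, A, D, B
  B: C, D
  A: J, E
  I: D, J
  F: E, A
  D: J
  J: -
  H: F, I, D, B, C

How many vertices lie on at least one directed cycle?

A vertex is on a directed cycle iff it belongs to a strongly connected component of size ≥ 2 (or has a self-loop).
The vertices on cycles are {A, B, C, E, F, G, H} — 7 in total.

7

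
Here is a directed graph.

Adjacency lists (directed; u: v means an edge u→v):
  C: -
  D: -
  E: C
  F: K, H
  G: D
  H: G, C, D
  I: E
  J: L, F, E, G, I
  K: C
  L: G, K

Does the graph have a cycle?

No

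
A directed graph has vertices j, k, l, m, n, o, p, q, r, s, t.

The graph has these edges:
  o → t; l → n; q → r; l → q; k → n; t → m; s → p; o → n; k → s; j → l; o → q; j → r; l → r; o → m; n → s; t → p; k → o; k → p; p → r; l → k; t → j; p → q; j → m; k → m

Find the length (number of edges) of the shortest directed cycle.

For each vertex v, BFS finds the shortest path from v back to v.
The shortest such closed walk is l → k → o → t → j → l, length 5.

5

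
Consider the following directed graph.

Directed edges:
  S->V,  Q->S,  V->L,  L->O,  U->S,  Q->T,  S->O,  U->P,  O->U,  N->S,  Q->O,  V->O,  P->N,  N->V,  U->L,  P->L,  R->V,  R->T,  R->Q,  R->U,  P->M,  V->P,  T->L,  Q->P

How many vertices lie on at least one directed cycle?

7

A vertex is on a directed cycle iff it belongs to a strongly connected component of size ≥ 2 (or has a self-loop).
The vertices on cycles are {L, N, O, P, S, U, V} — 7 in total.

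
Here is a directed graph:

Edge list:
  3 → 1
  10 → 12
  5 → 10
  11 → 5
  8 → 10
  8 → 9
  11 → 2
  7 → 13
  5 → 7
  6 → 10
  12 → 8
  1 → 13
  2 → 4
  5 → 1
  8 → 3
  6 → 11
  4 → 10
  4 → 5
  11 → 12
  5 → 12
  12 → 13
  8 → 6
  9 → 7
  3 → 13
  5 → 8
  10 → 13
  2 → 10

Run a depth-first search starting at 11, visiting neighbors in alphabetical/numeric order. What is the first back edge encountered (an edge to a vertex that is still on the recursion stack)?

12→8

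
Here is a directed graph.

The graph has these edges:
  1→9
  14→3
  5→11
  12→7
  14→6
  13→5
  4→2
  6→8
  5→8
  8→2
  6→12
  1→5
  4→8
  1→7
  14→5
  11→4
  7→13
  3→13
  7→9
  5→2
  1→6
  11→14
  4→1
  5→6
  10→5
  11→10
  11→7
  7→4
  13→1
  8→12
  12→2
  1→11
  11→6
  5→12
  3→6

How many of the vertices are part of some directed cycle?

A vertex is on a directed cycle iff it belongs to a strongly connected component of size ≥ 2 (or has a self-loop).
The vertices on cycles are {1, 3, 4, 5, 6, 7, 8, 10, 11, 12, 13, 14} — 12 in total.

12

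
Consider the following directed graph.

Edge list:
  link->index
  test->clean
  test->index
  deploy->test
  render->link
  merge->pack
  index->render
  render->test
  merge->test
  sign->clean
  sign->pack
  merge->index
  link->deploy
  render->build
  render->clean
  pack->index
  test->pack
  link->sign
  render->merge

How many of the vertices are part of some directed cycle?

8

A vertex is on a directed cycle iff it belongs to a strongly connected component of size ≥ 2 (or has a self-loop).
The vertices on cycles are {link, pack, sign, test, index, merge, deploy, render} — 8 in total.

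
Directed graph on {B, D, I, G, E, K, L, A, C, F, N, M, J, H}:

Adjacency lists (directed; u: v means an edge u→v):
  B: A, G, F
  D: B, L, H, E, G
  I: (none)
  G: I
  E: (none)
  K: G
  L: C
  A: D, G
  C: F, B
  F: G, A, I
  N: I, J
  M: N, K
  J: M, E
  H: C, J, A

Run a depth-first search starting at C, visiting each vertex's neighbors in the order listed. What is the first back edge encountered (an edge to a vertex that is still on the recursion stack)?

DFS from C (visiting each vertex's neighbors in the order listed); mark gray on enter, black on exit:
C gray
  F gray
    G gray
      I gray
      I black
    G black
    A gray
      D gray
        B gray
          B→A: A is gray → back edge
First back edge: B → A.

B->A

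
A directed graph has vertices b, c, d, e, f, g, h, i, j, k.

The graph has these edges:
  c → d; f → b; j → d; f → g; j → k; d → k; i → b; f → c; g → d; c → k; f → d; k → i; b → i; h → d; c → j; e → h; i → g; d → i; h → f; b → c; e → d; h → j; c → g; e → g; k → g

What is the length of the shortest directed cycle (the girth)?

2

For each vertex v, BFS finds the shortest path from v back to v.
The shortest such closed walk is b → i → b, length 2.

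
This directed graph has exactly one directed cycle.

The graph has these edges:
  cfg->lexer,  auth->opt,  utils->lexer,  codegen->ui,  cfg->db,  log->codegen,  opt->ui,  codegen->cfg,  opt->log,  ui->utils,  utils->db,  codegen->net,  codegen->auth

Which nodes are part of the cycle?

log, opt, auth, codegen

DFS with gray/black marking from codegen:
codegen gray
  ui gray
    utils gray
      lexer gray
      lexer black
      db gray
      db black
    utils black
  ui black
  net gray
  net black
  cfg gray
    cfg→db: db black — skip
    cfg→lexer: lexer black — skip
  cfg black
  auth gray
    opt gray
      log gray
        log→codegen: codegen is gray → back edge
Back edge closes the cycle codegen → auth → opt → log → codegen; its vertices are {log, opt, auth, codegen}.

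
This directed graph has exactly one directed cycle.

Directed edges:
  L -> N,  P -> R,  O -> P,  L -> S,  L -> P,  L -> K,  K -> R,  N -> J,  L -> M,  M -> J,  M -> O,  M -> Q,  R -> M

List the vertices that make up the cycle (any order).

DFS with gray/black marking from M:
M gray
  O gray
    P gray
      R gray
        R→M: M is gray → back edge
Back edge closes the cycle M → O → P → R → M; its vertices are {M, O, P, R}.

M, O, P, R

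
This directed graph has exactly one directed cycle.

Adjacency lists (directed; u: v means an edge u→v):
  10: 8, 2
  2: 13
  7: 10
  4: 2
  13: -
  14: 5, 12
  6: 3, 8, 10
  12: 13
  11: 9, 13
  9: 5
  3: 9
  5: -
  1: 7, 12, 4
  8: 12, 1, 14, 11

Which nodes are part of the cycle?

1, 7, 8, 10

DFS with gray/black marking from 8:
8 gray
  12 gray
    13 gray
    13 black
  12 black
  1 gray
    7 gray
      10 gray
        10→8: 8 is gray → back edge
Back edge closes the cycle 8 → 1 → 7 → 10 → 8; its vertices are {1, 7, 8, 10}.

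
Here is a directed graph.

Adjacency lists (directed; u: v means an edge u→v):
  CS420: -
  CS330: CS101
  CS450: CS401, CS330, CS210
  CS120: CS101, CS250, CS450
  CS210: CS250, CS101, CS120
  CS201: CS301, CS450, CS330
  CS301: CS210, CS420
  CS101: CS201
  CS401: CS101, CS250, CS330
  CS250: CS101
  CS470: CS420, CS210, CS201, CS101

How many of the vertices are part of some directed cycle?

A vertex is on a directed cycle iff it belongs to a strongly connected component of size ≥ 2 (or has a self-loop).
The vertices on cycles are {CS101, CS120, CS201, CS210, CS250, CS301, CS330, CS401, CS450} — 9 in total.

9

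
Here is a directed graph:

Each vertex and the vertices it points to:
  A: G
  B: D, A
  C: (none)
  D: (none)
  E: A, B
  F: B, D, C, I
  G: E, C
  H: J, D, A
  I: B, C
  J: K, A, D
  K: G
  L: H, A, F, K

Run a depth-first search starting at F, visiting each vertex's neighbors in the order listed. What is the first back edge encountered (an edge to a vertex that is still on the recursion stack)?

DFS from F (visiting each vertex's neighbors in the order listed); mark gray on enter, black on exit:
F gray
  B gray
    D gray
    D black
    A gray
      G gray
        E gray
          E→A: A is gray → back edge
First back edge: E → A.

E→A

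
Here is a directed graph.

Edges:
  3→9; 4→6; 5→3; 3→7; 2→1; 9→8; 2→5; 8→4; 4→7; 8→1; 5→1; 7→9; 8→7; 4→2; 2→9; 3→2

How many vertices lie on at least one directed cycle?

7

A vertex is on a directed cycle iff it belongs to a strongly connected component of size ≥ 2 (or has a self-loop).
The vertices on cycles are {2, 3, 4, 5, 7, 8, 9} — 7 in total.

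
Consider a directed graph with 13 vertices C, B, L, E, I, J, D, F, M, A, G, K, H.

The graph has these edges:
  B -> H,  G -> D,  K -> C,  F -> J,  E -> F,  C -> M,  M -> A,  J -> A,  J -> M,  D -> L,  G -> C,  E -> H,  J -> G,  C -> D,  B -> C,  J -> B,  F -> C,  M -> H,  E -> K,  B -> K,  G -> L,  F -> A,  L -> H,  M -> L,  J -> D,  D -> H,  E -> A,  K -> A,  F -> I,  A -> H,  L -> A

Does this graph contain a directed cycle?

DFS with white/gray/black marking, starting from K:
K gray
  C gray
    M gray
      H gray
      H black
      L gray
        L→H: H black — skip
        A gray
          A→H: H black — skip
        A black
      L black
      M→A: A black — skip
    M black
    D gray
      D→L: L black — skip
      D→H: H black — skip
    D black
  C black
  K→A: A black — skip
K black
B gray
  B→H: H black — skip
  B→K: K black — skip
  B→C: C black — skip
B black
E gray
  F gray
    F→A: A black — skip
    I gray
    I black
    F→C: C black — skip
    J gray
      J→M: M black — skip
      J→B: B black — skip
      G gray
        G→D: D black — skip
        G→C: C black — skip
        G→L: L black — skip
      G black
      J→D: D black — skip
      J→A: A black — skip
    J black
  F black
  E→K: K black — skip
  E→A: A black — skip
  E→H: H black — skip
E black
Every edge goes to a white or black vertex — no back edge, so the graph is acyclic.

No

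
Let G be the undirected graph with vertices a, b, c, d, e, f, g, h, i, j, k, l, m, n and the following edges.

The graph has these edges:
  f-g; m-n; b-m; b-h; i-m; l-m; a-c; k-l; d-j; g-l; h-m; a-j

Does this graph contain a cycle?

DFS, tracking each vertex's parent; an edge to a visited non-parent vertex closes a cycle.
Start from e:
visit e (parent –)
visit a (parent –)
  visit j (parent a)
    visit d (parent j)
      d–j: parent, skip
    j–a: parent, skip
  visit c (parent a)
    c–a: parent, skip
visit b (parent –)
  visit h (parent b)
    h–b: parent, skip
    visit m (parent h)
      m–h: parent, skip
      visit i (parent m)
        i–m: parent, skip
      m–b: b visited and ≠ parent → cycle
Cycle: b – h – m – b.

Yes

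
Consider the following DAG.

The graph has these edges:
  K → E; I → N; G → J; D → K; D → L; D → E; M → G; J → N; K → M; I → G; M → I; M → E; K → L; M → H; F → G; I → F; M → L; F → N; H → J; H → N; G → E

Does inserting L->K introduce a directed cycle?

Adding L→K creates a cycle iff K can already reach L.
Path from K: K → L.
So K → … → L → K is a cycle.

Yes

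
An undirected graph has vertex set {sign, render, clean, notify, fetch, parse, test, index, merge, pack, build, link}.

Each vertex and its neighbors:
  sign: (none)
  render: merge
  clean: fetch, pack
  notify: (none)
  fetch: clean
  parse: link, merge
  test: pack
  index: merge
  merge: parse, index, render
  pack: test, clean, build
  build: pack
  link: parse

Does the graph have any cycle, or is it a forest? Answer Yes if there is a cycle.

No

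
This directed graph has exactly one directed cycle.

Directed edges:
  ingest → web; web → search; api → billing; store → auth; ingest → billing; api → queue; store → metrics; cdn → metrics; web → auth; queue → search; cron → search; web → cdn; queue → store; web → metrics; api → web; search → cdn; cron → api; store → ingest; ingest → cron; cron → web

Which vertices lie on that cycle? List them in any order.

api, cron, queue, store, ingest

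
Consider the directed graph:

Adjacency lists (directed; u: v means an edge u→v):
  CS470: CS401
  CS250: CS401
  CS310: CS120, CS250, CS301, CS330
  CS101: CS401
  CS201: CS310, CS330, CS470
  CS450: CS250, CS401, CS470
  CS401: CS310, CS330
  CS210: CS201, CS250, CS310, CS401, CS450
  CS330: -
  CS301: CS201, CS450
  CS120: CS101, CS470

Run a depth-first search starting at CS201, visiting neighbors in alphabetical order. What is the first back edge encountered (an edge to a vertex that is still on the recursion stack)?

CS401→CS310

DFS from CS201 (visiting neighbors in alphabetical order); mark gray on enter, black on exit:
CS201 gray
  CS310 gray
    CS120 gray
      CS101 gray
        CS401 gray
          CS401→CS310: CS310 is gray → back edge
First back edge: CS401 → CS310.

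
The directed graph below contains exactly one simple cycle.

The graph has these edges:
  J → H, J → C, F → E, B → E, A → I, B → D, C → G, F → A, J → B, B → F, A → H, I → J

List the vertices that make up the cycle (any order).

DFS with gray/black marking from I:
I gray
  J gray
    B gray
      E gray
      E black
      D gray
      D black
      F gray
        A gray
          H gray
          H black
          A→I: I is gray → back edge
Back edge closes the cycle I → J → B → F → A → I; its vertices are {A, B, F, I, J}.

A, B, F, I, J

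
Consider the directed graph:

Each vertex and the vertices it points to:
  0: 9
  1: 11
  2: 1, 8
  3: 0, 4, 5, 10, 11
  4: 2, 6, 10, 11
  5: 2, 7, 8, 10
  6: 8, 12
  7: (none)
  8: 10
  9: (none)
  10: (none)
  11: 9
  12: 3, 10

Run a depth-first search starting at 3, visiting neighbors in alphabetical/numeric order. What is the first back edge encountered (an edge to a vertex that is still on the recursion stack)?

12→3

DFS from 3 (visiting neighbors in alphabetical/numeric order); mark gray on enter, black on exit:
3 gray
  0 gray
    9 gray
    9 black
  0 black
  4 gray
    2 gray
      1 gray
        11 gray
          11→9: 9 black — skip
        11 black
      1 black
      8 gray
        10 gray
        10 black
      8 black
    2 black
    6 gray
      6→8: 8 black — skip
      12 gray
        12→3: 3 is gray → back edge
First back edge: 12 → 3.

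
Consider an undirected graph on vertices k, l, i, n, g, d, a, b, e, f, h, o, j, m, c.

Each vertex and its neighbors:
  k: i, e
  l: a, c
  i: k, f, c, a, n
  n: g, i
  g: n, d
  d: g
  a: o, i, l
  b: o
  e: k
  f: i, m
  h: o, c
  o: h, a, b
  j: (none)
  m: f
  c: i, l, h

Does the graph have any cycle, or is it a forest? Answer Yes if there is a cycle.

Yes

DFS, tracking each vertex's parent; an edge to a visited non-parent vertex closes a cycle.
Start from m:
visit m (parent –)
  visit f (parent m)
    visit i (parent f)
      visit k (parent i)
        k–i: parent, skip
        visit e (parent k)
          e–k: parent, skip
      i–f: parent, skip
      visit c (parent i)
        c–i: parent, skip
        visit l (parent c)
          visit a (parent l)
            visit o (parent a)
              visit h (parent o)
                h–o: parent, skip
                h–c: c visited and ≠ parent → cycle
Cycle: c – l – a – o – h – c.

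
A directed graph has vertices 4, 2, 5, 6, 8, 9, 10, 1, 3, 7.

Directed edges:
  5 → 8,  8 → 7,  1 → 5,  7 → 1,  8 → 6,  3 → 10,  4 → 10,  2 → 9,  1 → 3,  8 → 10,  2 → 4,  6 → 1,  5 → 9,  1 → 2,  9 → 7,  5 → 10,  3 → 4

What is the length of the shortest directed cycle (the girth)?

For each vertex v, BFS finds the shortest path from v back to v.
The shortest such closed walk is 1 → 5 → 8 → 7 → 1, length 4.

4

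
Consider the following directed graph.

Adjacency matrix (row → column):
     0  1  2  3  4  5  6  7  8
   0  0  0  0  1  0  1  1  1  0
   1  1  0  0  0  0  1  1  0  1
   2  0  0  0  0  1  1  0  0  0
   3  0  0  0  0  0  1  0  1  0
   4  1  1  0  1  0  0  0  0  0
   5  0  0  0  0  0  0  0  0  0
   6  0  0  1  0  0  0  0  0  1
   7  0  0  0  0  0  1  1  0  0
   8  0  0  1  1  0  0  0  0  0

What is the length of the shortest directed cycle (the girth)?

4

For each vertex v, BFS finds the shortest path from v back to v.
The shortest such closed walk is 4 → 1 → 8 → 2 → 4, length 4.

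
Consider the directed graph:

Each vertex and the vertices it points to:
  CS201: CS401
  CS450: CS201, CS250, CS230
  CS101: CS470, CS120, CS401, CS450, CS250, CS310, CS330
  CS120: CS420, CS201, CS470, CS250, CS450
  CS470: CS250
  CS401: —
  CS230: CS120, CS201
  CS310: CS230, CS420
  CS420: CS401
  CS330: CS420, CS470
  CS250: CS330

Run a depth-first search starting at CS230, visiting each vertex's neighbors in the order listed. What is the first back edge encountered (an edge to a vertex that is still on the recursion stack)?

DFS from CS230 (visiting each vertex's neighbors in the order listed); mark gray on enter, black on exit:
CS230 gray
  CS120 gray
    CS420 gray
      CS401 gray
      CS401 black
    CS420 black
    CS201 gray
      CS201→CS401: CS401 black — skip
    CS201 black
    CS470 gray
      CS250 gray
        CS330 gray
          CS330→CS420: CS420 black — skip
          CS330→CS470: CS470 is gray → back edge
First back edge: CS330 → CS470.

CS330→CS470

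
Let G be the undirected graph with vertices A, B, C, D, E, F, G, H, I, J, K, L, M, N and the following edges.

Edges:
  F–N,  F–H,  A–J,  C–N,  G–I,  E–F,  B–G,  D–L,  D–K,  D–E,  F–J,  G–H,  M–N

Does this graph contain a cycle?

DFS, tracking each vertex's parent; an edge to a visited non-parent vertex closes a cycle.
Start from G:
visit G (parent –)
  visit B (parent G)
    B–G: parent, skip
  visit H (parent G)
    H–G: parent, skip
    visit F (parent H)
      visit N (parent F)
        visit C (parent N)
          C–N: parent, skip
        visit M (parent N)
          M–N: parent, skip
        N–F: parent, skip
      visit J (parent F)
        visit A (parent J)
          A–J: parent, skip
        J–F: parent, skip
      visit E (parent F)
        E–F: parent, skip
        visit D (parent E)
          visit K (parent D)
            K–D: parent, skip
          D–E: parent, skip
          visit L (parent D)
            L–D: parent, skip
      F–H: parent, skip
  visit I (parent G)
    I–G: parent, skip
No non-parent visited neighbor found — the graph is a forest.

No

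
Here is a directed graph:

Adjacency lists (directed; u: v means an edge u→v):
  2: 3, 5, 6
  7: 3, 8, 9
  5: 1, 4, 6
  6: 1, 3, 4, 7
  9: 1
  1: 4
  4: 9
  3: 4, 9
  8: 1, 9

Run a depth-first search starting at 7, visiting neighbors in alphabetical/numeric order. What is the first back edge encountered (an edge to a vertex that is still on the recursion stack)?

DFS from 7 (visiting neighbors in alphabetical/numeric order); mark gray on enter, black on exit:
7 gray
  3 gray
    4 gray
      9 gray
        1 gray
          1→4: 4 is gray → back edge
First back edge: 1 → 4.

1→4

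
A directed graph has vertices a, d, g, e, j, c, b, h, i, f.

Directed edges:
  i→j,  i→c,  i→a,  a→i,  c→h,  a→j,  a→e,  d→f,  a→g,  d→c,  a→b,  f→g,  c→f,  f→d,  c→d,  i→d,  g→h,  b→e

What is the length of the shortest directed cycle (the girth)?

2

For each vertex v, BFS finds the shortest path from v back to v.
The shortest such closed walk is i → a → i, length 2.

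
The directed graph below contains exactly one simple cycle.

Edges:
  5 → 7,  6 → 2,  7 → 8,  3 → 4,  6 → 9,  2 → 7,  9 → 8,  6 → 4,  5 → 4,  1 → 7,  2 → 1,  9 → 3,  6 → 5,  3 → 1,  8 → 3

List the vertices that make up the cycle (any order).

1, 3, 7, 8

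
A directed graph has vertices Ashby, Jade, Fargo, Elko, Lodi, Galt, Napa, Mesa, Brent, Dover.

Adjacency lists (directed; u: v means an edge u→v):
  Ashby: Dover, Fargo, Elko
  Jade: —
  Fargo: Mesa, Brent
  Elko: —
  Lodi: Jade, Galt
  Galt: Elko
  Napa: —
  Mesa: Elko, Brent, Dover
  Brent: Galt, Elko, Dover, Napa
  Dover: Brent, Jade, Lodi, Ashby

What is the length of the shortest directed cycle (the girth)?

2

For each vertex v, BFS finds the shortest path from v back to v.
The shortest such closed walk is Dover → Brent → Dover, length 2.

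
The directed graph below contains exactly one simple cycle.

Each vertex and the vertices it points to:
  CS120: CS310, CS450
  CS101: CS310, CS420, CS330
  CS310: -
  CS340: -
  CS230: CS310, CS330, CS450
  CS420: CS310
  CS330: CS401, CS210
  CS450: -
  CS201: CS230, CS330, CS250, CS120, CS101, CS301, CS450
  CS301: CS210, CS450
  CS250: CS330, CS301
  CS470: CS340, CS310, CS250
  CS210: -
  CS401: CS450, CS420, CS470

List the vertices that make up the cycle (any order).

CS250, CS330, CS401, CS470

DFS with gray/black marking from CS250:
CS250 gray
  CS330 gray
    CS401 gray
      CS450 gray
      CS450 black
      CS420 gray
        CS310 gray
        CS310 black
      CS420 black
      CS470 gray
        CS340 gray
        CS340 black
        CS470→CS310: CS310 black — skip
        CS470→CS250: CS250 is gray → back edge
Back edge closes the cycle CS250 → CS330 → CS401 → CS470 → CS250; its vertices are {CS250, CS330, CS401, CS470}.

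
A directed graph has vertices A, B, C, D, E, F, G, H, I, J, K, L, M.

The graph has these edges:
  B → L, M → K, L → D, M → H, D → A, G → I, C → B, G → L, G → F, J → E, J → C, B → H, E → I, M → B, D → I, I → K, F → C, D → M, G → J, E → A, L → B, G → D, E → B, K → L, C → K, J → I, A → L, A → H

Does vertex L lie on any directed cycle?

L is on a cycle iff L can reach itself via ≥1 edge.
L → B → L — yes.

Yes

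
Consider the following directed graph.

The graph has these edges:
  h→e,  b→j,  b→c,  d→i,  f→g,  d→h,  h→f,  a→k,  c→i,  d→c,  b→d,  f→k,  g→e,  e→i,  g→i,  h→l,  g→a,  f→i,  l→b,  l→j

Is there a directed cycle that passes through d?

d is on a cycle iff d can reach itself via ≥1 edge.
d → h → l → b → d — yes.

Yes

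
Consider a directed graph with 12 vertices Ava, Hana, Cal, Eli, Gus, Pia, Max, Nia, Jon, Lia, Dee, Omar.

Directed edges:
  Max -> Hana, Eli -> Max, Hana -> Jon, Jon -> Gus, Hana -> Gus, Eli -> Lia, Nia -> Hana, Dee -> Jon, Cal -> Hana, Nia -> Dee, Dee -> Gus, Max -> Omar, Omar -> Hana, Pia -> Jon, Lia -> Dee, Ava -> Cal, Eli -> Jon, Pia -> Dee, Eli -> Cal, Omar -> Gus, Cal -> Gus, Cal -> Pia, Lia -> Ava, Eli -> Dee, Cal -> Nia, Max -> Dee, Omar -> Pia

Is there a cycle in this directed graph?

DFS with white/gray/black marking, starting from Ava:
Ava gray
  Cal gray
    Nia gray
      Dee gray
        Gus gray
        Gus black
        Jon gray
          Jon→Gus: Gus black — skip
        Jon black
      Dee black
      Hana gray
        Hana→Gus: Gus black — skip
        Hana→Jon: Jon black — skip
      Hana black
    Nia black
    Pia gray
      Pia→Jon: Jon black — skip
      Pia→Dee: Dee black — skip
    Pia black
    Cal→Hana: Hana black — skip
    Cal→Gus: Gus black — skip
  Cal black
Ava black
Eli gray
  Eli→Cal: Cal black — skip
  Lia gray
    Lia→Dee: Dee black — skip
    Lia→Ava: Ava black — skip
  Lia black
  Max gray
    Omar gray
      Omar→Hana: Hana black — skip
      Omar→Pia: Pia black — skip
      Omar→Gus: Gus black — skip
    Omar black
    Max→Hana: Hana black — skip
    Max→Dee: Dee black — skip
  Max black
  Eli→Jon: Jon black — skip
  Eli→Dee: Dee black — skip
Eli black
Every edge goes to a white or black vertex — no back edge, so the graph is acyclic.

No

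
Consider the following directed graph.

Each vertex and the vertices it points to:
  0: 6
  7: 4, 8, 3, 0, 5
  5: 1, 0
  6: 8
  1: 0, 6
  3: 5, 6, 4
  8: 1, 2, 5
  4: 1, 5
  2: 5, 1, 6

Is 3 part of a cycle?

No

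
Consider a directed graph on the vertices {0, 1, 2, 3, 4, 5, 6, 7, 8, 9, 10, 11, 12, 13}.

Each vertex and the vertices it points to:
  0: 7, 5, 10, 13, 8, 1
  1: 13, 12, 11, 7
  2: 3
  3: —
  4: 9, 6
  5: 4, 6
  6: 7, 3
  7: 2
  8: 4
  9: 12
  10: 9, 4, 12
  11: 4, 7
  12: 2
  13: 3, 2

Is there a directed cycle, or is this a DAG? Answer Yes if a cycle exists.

No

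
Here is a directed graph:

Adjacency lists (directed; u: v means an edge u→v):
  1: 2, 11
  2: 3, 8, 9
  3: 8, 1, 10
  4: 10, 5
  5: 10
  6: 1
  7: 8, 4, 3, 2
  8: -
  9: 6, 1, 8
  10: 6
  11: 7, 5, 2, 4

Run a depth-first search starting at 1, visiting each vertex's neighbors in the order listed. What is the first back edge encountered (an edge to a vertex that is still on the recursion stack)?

3->1

DFS from 1 (visiting each vertex's neighbors in the order listed); mark gray on enter, black on exit:
1 gray
  2 gray
    3 gray
      8 gray
      8 black
      3→1: 1 is gray → back edge
First back edge: 3 → 1.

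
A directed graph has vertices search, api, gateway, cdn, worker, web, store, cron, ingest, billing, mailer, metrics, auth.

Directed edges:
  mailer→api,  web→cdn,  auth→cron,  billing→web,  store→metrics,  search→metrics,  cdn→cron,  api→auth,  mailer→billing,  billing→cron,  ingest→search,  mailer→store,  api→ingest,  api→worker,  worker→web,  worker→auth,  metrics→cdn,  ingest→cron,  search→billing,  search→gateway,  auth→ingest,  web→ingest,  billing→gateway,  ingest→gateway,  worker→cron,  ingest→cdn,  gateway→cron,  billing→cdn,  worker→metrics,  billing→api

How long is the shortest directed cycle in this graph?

4

For each vertex v, BFS finds the shortest path from v back to v.
The shortest such closed walk is api → ingest → search → billing → api, length 4.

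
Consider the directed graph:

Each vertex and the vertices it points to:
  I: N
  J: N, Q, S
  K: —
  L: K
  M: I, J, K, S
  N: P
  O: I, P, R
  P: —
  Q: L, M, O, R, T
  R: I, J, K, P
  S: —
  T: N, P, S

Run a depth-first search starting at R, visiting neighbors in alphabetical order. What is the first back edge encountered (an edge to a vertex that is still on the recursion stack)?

M->J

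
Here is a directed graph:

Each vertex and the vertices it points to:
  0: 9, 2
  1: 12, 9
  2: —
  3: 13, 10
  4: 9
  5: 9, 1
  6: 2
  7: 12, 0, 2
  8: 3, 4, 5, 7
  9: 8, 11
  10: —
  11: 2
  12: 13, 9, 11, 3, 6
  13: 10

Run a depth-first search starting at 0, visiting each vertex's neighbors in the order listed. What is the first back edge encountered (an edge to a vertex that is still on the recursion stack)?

DFS from 0 (visiting each vertex's neighbors in the order listed); mark gray on enter, black on exit:
0 gray
  9 gray
    8 gray
      3 gray
        13 gray
          10 gray
          10 black
        13 black
        3→10: 10 black — skip
      3 black
      4 gray
        4→9: 9 is gray → back edge
First back edge: 4 → 9.

4→9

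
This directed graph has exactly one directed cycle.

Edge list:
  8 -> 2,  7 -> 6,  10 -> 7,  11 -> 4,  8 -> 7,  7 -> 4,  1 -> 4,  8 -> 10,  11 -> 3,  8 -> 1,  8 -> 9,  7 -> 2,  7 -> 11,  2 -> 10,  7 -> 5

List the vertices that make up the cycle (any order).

DFS with gray/black marking from 7:
7 gray
  6 gray
  6 black
  4 gray
  4 black
  2 gray
    10 gray
      10→7: 7 is gray → back edge
Back edge closes the cycle 7 → 2 → 10 → 7; its vertices are {2, 7, 10}.

2, 7, 10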